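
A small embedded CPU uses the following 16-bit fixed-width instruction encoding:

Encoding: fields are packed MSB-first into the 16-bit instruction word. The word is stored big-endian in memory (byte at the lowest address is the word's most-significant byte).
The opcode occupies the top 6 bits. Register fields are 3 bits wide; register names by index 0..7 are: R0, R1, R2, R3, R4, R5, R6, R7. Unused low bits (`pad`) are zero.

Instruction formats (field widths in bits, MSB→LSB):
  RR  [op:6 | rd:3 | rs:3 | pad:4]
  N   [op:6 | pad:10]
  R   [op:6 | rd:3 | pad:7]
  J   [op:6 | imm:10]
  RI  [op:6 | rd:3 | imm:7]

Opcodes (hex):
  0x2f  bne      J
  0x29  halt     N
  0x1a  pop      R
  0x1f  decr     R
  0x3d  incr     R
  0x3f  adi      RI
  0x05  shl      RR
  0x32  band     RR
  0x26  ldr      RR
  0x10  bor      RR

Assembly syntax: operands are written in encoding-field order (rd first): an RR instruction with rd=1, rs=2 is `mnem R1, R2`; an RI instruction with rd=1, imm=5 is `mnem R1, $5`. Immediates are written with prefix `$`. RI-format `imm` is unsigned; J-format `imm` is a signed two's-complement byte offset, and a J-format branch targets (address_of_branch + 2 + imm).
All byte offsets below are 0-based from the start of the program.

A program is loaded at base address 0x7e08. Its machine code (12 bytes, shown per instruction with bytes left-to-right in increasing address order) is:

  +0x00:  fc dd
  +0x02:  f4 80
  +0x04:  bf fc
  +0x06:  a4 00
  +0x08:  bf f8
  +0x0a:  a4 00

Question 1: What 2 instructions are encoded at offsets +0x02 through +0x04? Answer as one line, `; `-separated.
incr R1; bne $-4

off 0x02: read f4 80 as big → 0xf480
  opcode bits[15:10]=0x3d: incr/R
  rd@[9:7]=0x1 ⇒ R1
off 0x04: read bf fc as big → 0xbffc
  opcode bits[15:10]=0x2f: bne/J
  imm@[9:0]=0x3fc (s10→-4) ⇒ $-4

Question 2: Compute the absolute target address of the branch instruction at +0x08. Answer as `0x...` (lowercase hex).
@+08  big-endian(bf f8) = 0xbff8
  top 6b → 0x2f → bne [J]
  imm: (w>>0)&0x3ff=0x3f8 (s10→-8) → $-8
  target = base 0x7e08 + off 0x08 + 2 + imm -8 = 0x7e0a

0x7e0a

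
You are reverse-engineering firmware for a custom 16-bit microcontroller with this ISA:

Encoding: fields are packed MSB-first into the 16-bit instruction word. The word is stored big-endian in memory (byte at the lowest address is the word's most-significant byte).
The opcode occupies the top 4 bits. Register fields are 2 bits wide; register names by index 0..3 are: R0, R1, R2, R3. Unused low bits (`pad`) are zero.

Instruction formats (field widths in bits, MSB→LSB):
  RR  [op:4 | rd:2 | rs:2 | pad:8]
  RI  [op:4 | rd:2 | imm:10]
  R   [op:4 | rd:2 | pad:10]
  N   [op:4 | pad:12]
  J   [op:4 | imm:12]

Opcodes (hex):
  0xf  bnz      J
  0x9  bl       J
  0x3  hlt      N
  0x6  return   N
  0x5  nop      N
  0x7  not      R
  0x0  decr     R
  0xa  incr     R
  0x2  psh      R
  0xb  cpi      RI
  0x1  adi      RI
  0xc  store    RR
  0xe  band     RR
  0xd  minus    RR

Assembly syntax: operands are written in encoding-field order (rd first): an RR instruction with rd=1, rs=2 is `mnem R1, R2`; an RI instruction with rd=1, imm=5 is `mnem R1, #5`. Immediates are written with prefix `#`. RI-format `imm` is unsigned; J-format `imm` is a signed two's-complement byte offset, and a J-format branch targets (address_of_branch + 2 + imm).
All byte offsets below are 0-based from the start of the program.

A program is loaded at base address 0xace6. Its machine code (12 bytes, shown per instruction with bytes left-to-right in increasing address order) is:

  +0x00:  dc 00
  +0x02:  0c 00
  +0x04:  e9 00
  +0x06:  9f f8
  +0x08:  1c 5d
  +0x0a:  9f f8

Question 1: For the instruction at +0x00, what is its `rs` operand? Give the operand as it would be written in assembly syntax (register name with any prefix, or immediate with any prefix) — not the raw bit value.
off 0x00: read dc 00 as big → 0xdc00
  top 4b → 0xd → minus [RR]
  rd: (w>>10)&0x3=0x3 → R3
  rs: (w>>8)&0x3=0x0 → R0

R0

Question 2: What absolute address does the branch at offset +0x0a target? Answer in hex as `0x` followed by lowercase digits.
[0a] 9f f8 → 0x9ff8
  top 4b → 0x9 → bl [J]
  imm@[11:0]=0xff8 (s12→-8) ⇒ #-8
  target = base 0xace6 + off 0x0a + 2 + imm -8 = 0xacea

0xacea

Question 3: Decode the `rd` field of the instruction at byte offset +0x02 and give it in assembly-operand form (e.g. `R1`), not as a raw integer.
off 0x02: read 0c 00 as big → 0x0c00
  opcode bits[15:12]=0x0: decr/R
  rd@[11:10]=0x3 ⇒ R3

R3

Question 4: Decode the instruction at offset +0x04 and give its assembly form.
+0x04: e9 00 ⇒ word 0xe900 (big)
  op=0xe900>>12=0xe ⇒ band (RR)
  rd@[11:10]=0x2 ⇒ R2
  rs@[9:8]=0x1 ⇒ R1

band R2, R1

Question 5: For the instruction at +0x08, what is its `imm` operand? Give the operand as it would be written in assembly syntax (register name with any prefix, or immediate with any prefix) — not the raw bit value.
+0x08: 1c 5d ⇒ word 0x1c5d (big)
  opcode bits[15:12]=0x1: adi/RI
  rd: (w>>10)&0x3=0x3 → R3
  imm: (w>>0)&0x3ff=0x5d → #93

#93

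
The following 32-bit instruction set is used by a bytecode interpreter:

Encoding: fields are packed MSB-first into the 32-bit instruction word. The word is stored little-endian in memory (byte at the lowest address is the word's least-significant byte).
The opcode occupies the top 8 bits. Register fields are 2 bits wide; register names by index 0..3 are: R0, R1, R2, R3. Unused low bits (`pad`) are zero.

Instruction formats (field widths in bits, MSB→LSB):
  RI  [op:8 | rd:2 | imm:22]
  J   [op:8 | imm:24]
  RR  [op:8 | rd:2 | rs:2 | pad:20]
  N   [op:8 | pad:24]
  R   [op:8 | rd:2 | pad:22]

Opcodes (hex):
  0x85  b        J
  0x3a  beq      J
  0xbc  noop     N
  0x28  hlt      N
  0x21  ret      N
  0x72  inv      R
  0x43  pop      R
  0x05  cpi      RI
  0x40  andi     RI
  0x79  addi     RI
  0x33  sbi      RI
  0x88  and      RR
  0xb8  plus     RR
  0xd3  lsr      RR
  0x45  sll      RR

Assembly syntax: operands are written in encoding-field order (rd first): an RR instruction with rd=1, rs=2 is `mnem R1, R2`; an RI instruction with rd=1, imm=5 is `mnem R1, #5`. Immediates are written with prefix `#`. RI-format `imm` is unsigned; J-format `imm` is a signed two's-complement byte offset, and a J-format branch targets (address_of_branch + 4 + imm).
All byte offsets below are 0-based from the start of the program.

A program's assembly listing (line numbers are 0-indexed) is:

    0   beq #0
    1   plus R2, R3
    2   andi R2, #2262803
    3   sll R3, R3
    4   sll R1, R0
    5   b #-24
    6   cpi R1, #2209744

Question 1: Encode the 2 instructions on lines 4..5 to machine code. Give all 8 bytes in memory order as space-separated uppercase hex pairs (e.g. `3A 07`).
00 00 40 45 E8 FF FF 85

4. sll fields op=0x45:8|rd=1:2|rs=0:2|pad=0:20 → word 45400000h → 00 00 40 45
5. b fields op=0x85:8|imm=-24:24 → word 85ffffe8h → e8 ff ff 85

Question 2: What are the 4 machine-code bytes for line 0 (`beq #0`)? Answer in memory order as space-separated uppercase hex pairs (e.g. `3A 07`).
00 00 00 3A

line 0 (beq): pack op=0x3a:8|imm=0:24 = 0x3a000000; little→ 00 00 00 3a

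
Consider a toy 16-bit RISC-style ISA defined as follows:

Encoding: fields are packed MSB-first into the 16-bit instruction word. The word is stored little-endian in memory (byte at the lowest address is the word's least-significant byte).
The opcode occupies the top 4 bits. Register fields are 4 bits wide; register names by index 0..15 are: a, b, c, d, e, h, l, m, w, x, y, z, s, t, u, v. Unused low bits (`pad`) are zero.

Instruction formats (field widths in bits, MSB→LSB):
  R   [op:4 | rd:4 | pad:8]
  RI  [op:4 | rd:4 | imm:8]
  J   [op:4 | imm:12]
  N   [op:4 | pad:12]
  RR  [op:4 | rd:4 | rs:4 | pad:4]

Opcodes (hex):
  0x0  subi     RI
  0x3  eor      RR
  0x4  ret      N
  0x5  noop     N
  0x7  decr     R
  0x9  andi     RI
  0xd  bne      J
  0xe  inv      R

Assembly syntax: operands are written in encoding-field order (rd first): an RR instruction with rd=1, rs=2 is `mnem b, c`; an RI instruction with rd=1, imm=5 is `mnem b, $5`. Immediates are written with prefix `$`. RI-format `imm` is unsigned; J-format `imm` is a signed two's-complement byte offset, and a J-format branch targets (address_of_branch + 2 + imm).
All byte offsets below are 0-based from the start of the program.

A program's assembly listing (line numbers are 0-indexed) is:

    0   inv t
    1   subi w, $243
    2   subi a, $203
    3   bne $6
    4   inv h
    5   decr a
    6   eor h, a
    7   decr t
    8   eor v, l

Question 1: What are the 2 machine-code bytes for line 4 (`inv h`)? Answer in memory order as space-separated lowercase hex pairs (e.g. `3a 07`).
00 e5

L4: inv op=0xe:4|rd=5:4|pad=0:8 ⇒ 0xe500 ⇒ little 00 e5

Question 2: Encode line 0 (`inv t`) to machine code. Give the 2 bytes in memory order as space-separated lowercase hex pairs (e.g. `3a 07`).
L0: inv op=0xe:4|rd=13:4|pad=0:8 ⇒ 0xed00 ⇒ little 00 ed

00 ed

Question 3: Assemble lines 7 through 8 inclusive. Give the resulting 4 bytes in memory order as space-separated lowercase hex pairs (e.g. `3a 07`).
00 7d 60 3f

line 7 (decr): pack op=0x7:4|rd=13:4|pad=0:8 = 0x7d00; little→ 00 7d
line 8 (eor): pack op=0x3:4|rd=15:4|rs=6:4|pad=0:4 = 0x3f60; little→ 60 3f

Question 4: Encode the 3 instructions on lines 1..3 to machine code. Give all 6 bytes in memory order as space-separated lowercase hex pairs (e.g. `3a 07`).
L1: subi op=0x0:4|rd=8:4|imm=243:8 ⇒ 0x08f3 ⇒ little f3 08
L2: subi op=0x0:4|rd=0:4|imm=203:8 ⇒ 0x00cb ⇒ little cb 00
L3: bne op=0xd:4|imm=6:12 ⇒ 0xd006 ⇒ little 06 d0

f3 08 cb 00 06 d0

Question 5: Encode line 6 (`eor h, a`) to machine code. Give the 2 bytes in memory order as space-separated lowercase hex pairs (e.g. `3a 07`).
6. eor fields op=0x3:4|rd=5:4|rs=0:4|pad=0:4 → word 3500h → 00 35

00 35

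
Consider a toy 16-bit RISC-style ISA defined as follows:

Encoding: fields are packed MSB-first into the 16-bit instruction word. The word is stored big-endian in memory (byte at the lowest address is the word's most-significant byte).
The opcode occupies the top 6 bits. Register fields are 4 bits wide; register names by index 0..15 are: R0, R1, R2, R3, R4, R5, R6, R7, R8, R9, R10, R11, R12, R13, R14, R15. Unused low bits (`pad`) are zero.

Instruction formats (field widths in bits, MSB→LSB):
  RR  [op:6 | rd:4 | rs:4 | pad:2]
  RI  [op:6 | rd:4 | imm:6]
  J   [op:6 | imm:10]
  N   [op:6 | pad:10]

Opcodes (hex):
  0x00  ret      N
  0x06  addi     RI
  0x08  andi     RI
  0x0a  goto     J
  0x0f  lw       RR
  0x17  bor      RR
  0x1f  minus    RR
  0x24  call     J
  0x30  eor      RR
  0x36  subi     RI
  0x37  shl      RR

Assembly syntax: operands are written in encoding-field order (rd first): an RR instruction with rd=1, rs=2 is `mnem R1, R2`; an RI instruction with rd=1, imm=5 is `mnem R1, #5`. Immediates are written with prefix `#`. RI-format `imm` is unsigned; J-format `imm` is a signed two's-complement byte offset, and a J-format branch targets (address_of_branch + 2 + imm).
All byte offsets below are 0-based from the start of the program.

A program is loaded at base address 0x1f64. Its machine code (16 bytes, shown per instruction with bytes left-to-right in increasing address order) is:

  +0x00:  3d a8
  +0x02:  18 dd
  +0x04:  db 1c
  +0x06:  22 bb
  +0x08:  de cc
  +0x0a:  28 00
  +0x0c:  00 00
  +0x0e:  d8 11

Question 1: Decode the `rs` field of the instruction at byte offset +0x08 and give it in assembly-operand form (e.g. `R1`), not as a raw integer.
@+08  big-endian(de cc) = 0xdecc
  top 6b → 0x37 → shl [RR]
  rd@[9:6]=0xb ⇒ R11
  rs@[5:2]=0x3 ⇒ R3

R3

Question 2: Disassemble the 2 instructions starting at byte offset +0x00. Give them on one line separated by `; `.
lw R6, R10; addi R3, #29

@+00  big-endian(3d a8) = 0x3da8
  op=0x3da8>>10=0xf ⇒ lw (RR)
  rd@[9:6]=0x6 ⇒ R6
  rs@[5:2]=0xa ⇒ R10
@+02  big-endian(18 dd) = 0x18dd
  op=0x18dd>>10=0x6 ⇒ addi (RI)
  rd@[9:6]=0x3 ⇒ R3
  imm@[5:0]=0x1d ⇒ #29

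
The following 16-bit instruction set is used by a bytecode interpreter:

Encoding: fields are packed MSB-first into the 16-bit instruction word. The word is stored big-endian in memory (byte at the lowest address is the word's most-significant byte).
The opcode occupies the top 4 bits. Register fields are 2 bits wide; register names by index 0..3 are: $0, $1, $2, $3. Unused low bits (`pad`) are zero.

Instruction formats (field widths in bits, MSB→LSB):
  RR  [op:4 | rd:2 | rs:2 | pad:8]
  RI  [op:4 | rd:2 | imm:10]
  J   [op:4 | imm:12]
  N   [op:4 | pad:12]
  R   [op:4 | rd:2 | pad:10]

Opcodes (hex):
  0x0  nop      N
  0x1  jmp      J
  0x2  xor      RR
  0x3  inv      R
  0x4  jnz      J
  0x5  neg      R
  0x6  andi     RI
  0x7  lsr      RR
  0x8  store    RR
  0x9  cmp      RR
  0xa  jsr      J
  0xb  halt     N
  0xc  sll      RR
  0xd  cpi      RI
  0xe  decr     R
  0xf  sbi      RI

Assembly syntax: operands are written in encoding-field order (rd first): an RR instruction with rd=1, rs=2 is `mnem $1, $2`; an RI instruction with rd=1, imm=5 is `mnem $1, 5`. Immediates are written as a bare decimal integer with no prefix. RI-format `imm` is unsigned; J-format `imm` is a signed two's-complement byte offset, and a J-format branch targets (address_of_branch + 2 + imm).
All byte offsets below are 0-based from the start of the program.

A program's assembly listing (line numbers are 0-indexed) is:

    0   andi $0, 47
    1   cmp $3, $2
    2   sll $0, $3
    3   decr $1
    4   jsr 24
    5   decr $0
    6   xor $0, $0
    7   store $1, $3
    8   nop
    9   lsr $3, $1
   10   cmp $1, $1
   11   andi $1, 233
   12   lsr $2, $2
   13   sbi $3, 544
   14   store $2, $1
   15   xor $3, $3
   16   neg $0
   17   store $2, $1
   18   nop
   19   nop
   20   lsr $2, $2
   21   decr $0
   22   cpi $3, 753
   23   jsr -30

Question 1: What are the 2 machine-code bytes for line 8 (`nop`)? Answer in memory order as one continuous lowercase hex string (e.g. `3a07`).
0000

line 8 (nop): pack op=0x0:4|pad=0:12 = 0x0000; big→ 00 00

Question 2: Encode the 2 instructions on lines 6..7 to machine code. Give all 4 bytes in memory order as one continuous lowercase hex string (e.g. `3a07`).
20008700

line 6 (xor): pack op=0x2:4|rd=0:2|rs=0:2|pad=0:8 = 0x2000; big→ 20 00
line 7 (store): pack op=0x8:4|rd=1:2|rs=3:2|pad=0:8 = 0x8700; big→ 87 00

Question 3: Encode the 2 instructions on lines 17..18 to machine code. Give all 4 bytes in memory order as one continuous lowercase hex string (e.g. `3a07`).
89000000

17. store fields op=0x8:4|rd=2:2|rs=1:2|pad=0:8 → word 8900h → 89 00
18. nop fields op=0x0:4|pad=0:12 → word 0000h → 00 00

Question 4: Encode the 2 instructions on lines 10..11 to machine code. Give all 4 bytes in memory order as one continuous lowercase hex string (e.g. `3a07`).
10. cmp fields op=0x9:4|rd=1:2|rs=1:2|pad=0:8 → word 9500h → 95 00
11. andi fields op=0x6:4|rd=1:2|imm=233:10 → word 64e9h → 64 e9

950064e9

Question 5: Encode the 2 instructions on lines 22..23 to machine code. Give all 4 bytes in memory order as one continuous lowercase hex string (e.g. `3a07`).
L22: cpi op=0xd:4|rd=3:2|imm=753:10 ⇒ 0xdef1 ⇒ big de f1
L23: jsr op=0xa:4|imm=-30:12 ⇒ 0xafe2 ⇒ big af e2

def1afe2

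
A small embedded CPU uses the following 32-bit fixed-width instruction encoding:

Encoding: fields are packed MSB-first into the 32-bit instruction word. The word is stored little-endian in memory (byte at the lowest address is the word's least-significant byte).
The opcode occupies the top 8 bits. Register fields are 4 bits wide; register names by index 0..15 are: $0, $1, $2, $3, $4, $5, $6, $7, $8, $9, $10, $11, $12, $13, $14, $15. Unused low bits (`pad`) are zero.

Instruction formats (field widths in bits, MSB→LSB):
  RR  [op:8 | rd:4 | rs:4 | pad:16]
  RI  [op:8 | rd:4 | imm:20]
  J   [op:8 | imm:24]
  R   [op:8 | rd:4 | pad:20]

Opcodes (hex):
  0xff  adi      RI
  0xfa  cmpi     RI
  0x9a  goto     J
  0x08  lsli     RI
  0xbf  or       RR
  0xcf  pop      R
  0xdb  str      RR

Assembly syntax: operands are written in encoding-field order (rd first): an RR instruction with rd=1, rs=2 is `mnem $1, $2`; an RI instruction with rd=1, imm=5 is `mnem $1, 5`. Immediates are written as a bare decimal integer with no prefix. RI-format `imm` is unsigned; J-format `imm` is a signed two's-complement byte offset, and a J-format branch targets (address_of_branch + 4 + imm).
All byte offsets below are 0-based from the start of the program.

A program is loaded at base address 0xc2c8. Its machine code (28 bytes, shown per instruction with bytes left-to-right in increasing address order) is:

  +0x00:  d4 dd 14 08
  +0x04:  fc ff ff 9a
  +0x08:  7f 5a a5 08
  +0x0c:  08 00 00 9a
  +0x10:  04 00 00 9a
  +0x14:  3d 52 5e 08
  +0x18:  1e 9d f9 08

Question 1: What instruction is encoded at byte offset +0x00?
lsli $1, 318932

off 0x00: read d4 dd 14 08 as little → 0x0814ddd4
  opcode bits[31:24]=0x8: lsli/RI
  rd: (w>>20)&0xf=0x1 → $1
  imm: (w>>0)&0xfffff=0x4ddd4 → 318932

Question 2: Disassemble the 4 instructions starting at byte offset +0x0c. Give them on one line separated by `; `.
goto 8; goto 4; lsli $5, 938557; lsli $15, 630046

+0x0c: 08 00 00 9a ⇒ word 0x9a000008 (little)
  op=0x9a000008>>24=0x9a ⇒ goto (J)
  imm@[23:0]=0x8 ⇒ 8
+0x10: 04 00 00 9a ⇒ word 0x9a000004 (little)
  op=0x9a000004>>24=0x9a ⇒ goto (J)
  imm@[23:0]=0x4 ⇒ 4
+0x14: 3d 52 5e 08 ⇒ word 0x085e523d (little)
  op=0x085e523d>>24=0x8 ⇒ lsli (RI)
  rd@[23:20]=0x5 ⇒ $5
  imm@[19:0]=0xe523d ⇒ 938557
+0x18: 1e 9d f9 08 ⇒ word 0x08f99d1e (little)
  op=0x08f99d1e>>24=0x8 ⇒ lsli (RI)
  rd@[23:20]=0xf ⇒ $15
  imm@[19:0]=0x99d1e ⇒ 630046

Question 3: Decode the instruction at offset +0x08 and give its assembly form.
lsli $10, 350847

off 0x08: read 7f 5a a5 08 as little → 0x08a55a7f
  op=0x08a55a7f>>24=0x8 ⇒ lsli (RI)
  [23:20] rd=10 = $10
  [19:0] imm=350847 = 350847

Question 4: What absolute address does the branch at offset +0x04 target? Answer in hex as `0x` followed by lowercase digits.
+0x04: fc ff ff 9a ⇒ word 0x9afffffc (little)
  op=0x9afffffc>>24=0x9a ⇒ goto (J)
  imm: (w>>0)&0xffffff=0xfffffc (s24→-4) → -4
  target = base 0xc2c8 + off 0x04 + 4 + imm -4 = 0xc2cc

0xc2cc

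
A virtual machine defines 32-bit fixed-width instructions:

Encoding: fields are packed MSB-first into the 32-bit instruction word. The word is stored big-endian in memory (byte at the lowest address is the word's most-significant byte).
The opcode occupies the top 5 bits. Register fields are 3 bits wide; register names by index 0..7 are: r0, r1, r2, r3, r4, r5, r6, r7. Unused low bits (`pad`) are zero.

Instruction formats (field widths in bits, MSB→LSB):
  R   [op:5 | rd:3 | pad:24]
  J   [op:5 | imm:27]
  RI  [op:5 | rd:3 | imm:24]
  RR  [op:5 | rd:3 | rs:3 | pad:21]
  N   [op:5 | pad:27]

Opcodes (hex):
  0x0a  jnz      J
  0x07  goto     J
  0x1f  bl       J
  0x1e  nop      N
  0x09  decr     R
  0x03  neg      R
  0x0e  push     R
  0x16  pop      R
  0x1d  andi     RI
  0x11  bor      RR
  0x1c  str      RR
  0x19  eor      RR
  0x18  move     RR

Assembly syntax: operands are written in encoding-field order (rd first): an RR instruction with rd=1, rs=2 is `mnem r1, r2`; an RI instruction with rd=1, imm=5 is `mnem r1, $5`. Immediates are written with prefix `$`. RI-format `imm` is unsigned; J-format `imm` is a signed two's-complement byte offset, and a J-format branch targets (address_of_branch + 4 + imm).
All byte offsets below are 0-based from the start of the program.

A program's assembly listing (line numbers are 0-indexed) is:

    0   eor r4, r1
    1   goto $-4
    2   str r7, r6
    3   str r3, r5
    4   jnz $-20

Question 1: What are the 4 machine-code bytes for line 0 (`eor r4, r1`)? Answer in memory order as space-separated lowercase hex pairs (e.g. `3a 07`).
L0: eor op=0x19:5|rd=4:3|rs=1:3|pad=0:21 ⇒ 0xcc200000 ⇒ big cc 20 00 00

cc 20 00 00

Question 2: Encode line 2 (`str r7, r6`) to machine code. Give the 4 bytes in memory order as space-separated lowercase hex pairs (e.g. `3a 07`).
L2: str op=0x1c:5|rd=7:3|rs=6:3|pad=0:21 ⇒ 0xe7c00000 ⇒ big e7 c0 00 00

e7 c0 00 00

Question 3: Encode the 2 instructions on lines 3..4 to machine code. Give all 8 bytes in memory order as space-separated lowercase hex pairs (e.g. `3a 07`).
L3: str op=0x1c:5|rd=3:3|rs=5:3|pad=0:21 ⇒ 0xe3a00000 ⇒ big e3 a0 00 00
L4: jnz op=0xa:5|imm=-20:27 ⇒ 0x57ffffec ⇒ big 57 ff ff ec

e3 a0 00 00 57 ff ff ec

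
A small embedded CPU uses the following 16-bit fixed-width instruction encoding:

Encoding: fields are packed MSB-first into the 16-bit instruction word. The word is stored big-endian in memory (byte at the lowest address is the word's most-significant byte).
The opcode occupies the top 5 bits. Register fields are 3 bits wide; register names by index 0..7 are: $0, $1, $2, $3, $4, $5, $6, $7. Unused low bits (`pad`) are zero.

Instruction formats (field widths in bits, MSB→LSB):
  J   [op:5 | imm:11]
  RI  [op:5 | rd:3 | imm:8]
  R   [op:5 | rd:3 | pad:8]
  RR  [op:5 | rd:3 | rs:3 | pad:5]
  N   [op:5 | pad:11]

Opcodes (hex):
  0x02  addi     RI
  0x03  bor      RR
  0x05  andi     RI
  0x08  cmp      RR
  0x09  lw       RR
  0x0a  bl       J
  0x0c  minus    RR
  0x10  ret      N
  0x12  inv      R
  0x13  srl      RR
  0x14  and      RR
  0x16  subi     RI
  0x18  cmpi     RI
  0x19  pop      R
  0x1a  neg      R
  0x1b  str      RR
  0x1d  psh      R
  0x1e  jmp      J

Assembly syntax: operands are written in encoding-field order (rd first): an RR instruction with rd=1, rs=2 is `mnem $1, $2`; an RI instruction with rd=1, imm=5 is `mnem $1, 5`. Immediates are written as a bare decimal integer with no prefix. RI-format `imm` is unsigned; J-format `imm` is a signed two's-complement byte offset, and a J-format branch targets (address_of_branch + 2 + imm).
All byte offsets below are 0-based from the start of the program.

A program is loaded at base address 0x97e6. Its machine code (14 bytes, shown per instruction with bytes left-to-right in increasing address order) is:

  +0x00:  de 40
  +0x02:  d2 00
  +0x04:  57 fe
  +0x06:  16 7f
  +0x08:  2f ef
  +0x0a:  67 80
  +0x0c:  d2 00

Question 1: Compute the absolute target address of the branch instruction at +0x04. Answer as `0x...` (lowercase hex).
@+04  big-endian(57 fe) = 0x57fe
  op=0x57fe>>11=0xa ⇒ bl (J)
  imm@[10:0]=0x7fe (s11→-2) ⇒ -2
  target = base 0x97e6 + off 0x04 + 2 + imm -2 = 0x97ea

0x97ea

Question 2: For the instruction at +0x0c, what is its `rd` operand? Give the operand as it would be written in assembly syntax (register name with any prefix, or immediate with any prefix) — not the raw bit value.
@+0c  big-endian(d2 00) = 0xd200
  opcode bits[15:11]=0x1a: neg/R
  rd: (w>>8)&0x7=0x2 → $2

$2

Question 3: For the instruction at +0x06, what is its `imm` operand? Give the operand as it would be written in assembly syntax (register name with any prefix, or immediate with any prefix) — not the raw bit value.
@+06  big-endian(16 7f) = 0x167f
  opcode bits[15:11]=0x2: addi/RI
  rd: (w>>8)&0x7=0x6 → $6
  imm: (w>>0)&0xff=0x7f → 127

127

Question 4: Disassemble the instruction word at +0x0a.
minus $7, $4

@+0a  big-endian(67 80) = 0x6780
  opcode bits[15:11]=0xc: minus/RR
  rd: (w>>8)&0x7=0x7 → $7
  rs: (w>>5)&0x7=0x4 → $4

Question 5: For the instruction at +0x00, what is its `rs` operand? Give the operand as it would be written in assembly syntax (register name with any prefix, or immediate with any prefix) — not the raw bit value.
@+00  big-endian(de 40) = 0xde40
  top 5b → 0x1b → str [RR]
  [10:8] rd=6 = $6
  [7:5] rs=2 = $2

$2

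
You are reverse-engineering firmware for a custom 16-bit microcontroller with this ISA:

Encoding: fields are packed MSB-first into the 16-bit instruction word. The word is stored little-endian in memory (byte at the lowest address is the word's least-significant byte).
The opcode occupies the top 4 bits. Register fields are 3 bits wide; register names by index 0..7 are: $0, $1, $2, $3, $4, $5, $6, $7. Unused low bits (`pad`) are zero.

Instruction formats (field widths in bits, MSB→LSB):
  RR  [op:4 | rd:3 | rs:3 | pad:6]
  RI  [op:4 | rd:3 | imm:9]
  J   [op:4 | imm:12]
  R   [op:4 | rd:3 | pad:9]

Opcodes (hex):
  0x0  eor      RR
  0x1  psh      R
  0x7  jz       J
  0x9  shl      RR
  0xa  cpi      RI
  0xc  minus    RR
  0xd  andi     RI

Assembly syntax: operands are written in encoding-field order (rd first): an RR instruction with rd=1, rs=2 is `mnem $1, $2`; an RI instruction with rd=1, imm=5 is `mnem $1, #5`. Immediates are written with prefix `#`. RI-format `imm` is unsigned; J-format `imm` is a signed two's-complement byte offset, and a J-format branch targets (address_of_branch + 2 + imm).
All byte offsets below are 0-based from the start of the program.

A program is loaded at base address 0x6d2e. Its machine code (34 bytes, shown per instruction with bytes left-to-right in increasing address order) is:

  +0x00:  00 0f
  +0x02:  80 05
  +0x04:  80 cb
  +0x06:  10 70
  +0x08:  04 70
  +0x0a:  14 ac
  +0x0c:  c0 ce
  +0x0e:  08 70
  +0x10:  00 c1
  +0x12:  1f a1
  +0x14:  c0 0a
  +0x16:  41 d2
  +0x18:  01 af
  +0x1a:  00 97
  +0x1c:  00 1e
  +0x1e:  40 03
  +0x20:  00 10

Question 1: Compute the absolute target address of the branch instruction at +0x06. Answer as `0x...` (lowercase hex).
0x6d46

@+06  little-endian(10 70) = 0x7010
  opcode bits[15:12]=0x7: jz/J
  imm@[11:0]=0x10 ⇒ #16
  target = base 0x6d2e + off 0x06 + 2 + imm 16 = 0x6d46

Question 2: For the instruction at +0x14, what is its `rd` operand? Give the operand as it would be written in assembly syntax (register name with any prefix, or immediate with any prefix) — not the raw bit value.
+0x14: c0 0a ⇒ word 0x0ac0 (little)
  opcode bits[15:12]=0x0: eor/RR
  [11:9] rd=5 = $5
  [8:6] rs=3 = $3

$5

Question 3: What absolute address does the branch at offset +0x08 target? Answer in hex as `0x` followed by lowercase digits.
[08] 04 70 → 0x7004
  opcode bits[15:12]=0x7: jz/J
  [11:0] imm=4 = #4
  target = base 0x6d2e + off 0x08 + 2 + imm 4 = 0x6d3c

0x6d3c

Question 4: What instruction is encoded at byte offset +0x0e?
off 0x0e: read 08 70 as little → 0x7008
  opcode bits[15:12]=0x7: jz/J
  imm@[11:0]=0x8 ⇒ #8

jz #8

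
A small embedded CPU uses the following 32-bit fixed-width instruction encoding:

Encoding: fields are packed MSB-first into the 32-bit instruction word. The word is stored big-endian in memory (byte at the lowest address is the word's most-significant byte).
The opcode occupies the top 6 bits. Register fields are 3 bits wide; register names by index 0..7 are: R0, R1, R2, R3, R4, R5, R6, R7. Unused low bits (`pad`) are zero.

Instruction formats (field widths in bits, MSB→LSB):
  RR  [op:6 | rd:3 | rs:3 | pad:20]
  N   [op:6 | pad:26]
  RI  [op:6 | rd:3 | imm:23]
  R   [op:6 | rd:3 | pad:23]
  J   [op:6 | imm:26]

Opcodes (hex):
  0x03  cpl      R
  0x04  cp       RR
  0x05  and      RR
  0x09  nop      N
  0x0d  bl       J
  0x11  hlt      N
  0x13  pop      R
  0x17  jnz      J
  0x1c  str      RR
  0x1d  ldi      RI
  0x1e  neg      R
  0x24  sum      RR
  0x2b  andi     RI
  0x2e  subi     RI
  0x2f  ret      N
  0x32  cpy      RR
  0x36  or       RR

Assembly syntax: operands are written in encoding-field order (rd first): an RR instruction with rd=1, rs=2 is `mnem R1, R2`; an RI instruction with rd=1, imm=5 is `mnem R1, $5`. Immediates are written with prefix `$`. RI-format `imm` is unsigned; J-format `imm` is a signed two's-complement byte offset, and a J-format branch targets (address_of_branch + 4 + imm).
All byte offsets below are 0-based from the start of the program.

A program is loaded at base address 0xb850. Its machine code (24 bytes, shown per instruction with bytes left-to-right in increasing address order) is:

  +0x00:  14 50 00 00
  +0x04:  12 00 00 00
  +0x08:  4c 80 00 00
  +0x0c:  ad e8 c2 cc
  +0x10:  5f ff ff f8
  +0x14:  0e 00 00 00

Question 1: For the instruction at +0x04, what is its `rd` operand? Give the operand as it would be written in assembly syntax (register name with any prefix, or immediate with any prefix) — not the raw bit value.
R4

[04] 12 00 00 00 → 0x12000000
  opcode bits[31:26]=0x4: cp/RR
  [25:23] rd=4 = R4
  [22:20] rs=0 = R0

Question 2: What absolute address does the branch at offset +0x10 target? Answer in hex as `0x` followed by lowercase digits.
0xb85c

[10] 5f ff ff f8 → 0x5ffffff8
  top 6b → 0x17 → jnz [J]
  imm: (w>>0)&0x3ffffff=0x3fffff8 (s26→-8) → $-8
  target = base 0xb850 + off 0x10 + 4 + imm -8 = 0xb85c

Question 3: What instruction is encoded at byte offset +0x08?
[08] 4c 80 00 00 → 0x4c800000
  opcode bits[31:26]=0x13: pop/R
  rd@[25:23]=0x1 ⇒ R1

pop R1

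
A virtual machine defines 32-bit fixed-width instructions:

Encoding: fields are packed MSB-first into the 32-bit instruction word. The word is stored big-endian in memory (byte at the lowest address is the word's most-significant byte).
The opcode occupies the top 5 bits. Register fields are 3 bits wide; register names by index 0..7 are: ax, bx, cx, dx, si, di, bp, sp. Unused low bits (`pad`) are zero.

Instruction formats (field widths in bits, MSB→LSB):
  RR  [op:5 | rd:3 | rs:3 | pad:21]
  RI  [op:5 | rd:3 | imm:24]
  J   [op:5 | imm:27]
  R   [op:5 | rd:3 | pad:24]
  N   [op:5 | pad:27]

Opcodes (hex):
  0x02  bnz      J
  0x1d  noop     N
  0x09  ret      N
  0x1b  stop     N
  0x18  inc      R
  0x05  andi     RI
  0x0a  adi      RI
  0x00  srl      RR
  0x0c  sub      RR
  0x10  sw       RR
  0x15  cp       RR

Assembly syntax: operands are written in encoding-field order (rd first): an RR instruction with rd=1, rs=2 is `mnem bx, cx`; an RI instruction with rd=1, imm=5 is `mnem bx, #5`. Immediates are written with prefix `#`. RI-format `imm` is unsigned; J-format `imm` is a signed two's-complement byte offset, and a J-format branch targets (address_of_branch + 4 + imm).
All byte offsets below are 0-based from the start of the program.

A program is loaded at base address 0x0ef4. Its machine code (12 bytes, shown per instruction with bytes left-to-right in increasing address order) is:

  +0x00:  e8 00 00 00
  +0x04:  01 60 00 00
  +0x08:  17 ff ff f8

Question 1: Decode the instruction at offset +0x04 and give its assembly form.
@+04  big-endian(01 60 00 00) = 0x01600000
  opcode bits[31:27]=0x0: srl/RR
  [26:24] rd=1 = bx
  [23:21] rs=3 = dx

srl bx, dx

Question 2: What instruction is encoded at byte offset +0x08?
bnz #-8

+0x08: 17 ff ff f8 ⇒ word 0x17fffff8 (big)
  op=0x17fffff8>>27=0x2 ⇒ bnz (J)
  imm@[26:0]=0x7fffff8 (s27→-8) ⇒ #-8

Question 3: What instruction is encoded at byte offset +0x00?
noop

off 0x00: read e8 00 00 00 as big → 0xe8000000
  opcode bits[31:27]=0x1d: noop/N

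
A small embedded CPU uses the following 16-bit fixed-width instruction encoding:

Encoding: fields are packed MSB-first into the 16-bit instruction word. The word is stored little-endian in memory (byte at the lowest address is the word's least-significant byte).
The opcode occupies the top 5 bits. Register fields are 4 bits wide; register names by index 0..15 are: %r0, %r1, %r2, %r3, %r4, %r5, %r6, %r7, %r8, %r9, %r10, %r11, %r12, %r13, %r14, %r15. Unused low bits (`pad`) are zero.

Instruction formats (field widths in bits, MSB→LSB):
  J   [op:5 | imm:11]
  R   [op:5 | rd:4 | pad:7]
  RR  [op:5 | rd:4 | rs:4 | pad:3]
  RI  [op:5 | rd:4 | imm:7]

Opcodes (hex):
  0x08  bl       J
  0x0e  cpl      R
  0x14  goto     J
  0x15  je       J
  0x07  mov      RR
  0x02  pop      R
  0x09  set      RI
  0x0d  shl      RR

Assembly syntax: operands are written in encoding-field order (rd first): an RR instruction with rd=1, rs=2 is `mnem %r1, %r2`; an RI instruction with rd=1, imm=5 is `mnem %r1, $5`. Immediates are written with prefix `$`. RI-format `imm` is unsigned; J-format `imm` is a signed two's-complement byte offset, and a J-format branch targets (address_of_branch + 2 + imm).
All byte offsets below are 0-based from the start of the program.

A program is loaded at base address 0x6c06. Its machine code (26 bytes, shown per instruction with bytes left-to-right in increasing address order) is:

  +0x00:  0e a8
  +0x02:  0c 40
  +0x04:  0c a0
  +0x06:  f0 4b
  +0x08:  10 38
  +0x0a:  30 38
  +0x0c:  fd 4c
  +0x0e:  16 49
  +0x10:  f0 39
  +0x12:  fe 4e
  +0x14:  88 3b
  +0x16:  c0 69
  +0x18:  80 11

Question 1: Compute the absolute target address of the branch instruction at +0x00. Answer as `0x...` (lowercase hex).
0x6c16

off 0x00: read 0e a8 as little → 0xa80e
  op=0xa80e>>11=0x15 ⇒ je (J)
  imm@[10:0]=0xe ⇒ $14
  target = base 0x6c06 + off 0x00 + 2 + imm 14 = 0x6c16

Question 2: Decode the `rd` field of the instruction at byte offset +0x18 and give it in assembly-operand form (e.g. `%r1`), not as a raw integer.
%r3

[18] 80 11 → 0x1180
  top 5b → 0x2 → pop [R]
  rd: (w>>7)&0xf=0x3 → %r3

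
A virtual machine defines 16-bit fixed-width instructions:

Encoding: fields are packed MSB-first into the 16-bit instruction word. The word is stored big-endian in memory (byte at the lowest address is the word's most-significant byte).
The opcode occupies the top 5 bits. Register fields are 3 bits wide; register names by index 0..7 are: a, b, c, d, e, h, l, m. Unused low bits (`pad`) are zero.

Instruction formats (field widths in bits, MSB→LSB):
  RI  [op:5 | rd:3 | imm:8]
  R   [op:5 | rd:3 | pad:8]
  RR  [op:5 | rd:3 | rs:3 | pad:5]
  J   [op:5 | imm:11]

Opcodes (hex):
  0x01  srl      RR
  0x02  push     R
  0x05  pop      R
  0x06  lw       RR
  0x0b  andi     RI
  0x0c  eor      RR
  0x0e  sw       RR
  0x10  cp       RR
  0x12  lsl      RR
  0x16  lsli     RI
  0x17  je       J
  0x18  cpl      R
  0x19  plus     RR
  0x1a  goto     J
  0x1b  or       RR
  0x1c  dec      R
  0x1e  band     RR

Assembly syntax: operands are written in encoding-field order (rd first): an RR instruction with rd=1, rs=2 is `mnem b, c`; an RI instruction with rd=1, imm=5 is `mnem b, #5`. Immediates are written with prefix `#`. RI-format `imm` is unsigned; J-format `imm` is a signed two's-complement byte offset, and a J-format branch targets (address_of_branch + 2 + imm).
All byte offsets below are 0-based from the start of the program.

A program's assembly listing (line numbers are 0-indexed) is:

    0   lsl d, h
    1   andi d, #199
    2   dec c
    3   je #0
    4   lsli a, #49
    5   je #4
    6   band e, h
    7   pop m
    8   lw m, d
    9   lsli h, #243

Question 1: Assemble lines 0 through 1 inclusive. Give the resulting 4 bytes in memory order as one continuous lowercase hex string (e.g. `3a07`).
93a05bc7

0. lsl fields op=0x12:5|rd=3:3|rs=5:3|pad=0:5 → word 93a0h → 93 a0
1. andi fields op=0xb:5|rd=3:3|imm=199:8 → word 5bc7h → 5b c7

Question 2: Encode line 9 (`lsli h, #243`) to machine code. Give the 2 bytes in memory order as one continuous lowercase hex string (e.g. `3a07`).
b5f3

line 9 (lsli): pack op=0x16:5|rd=5:3|imm=243:8 = 0xb5f3; big→ b5 f3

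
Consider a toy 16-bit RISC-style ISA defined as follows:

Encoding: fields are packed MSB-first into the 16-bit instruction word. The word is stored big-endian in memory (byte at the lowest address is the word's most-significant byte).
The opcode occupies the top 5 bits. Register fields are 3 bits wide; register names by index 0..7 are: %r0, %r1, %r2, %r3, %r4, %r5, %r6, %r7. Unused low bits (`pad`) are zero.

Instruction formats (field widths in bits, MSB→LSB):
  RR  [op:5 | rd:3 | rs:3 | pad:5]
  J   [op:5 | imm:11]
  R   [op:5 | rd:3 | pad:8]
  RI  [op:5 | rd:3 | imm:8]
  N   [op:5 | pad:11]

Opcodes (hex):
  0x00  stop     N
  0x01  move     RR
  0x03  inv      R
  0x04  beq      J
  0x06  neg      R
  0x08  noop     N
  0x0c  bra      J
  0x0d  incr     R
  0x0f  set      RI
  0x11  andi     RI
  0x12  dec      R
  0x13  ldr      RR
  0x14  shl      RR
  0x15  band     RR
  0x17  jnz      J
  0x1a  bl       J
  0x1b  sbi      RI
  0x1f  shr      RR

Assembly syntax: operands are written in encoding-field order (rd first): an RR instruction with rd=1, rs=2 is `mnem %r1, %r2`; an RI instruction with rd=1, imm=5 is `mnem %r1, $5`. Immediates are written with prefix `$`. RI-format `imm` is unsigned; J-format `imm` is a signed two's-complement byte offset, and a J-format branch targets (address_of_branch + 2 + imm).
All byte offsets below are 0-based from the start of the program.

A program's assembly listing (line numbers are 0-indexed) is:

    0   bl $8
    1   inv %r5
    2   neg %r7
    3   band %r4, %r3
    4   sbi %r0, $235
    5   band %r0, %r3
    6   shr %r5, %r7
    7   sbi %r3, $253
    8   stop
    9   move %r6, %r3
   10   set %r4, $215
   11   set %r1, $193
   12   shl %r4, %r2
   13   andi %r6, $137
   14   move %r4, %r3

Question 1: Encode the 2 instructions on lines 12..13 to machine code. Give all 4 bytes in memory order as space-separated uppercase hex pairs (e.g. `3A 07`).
A4 40 8E 89

L12: shl op=0x14:5|rd=4:3|rs=2:3|pad=0:5 ⇒ 0xa440 ⇒ big a4 40
L13: andi op=0x11:5|rd=6:3|imm=137:8 ⇒ 0x8e89 ⇒ big 8e 89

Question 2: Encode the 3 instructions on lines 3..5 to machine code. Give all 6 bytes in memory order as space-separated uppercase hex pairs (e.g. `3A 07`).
L3: band op=0x15:5|rd=4:3|rs=3:3|pad=0:5 ⇒ 0xac60 ⇒ big ac 60
L4: sbi op=0x1b:5|rd=0:3|imm=235:8 ⇒ 0xd8eb ⇒ big d8 eb
L5: band op=0x15:5|rd=0:3|rs=3:3|pad=0:5 ⇒ 0xa860 ⇒ big a8 60

AC 60 D8 EB A8 60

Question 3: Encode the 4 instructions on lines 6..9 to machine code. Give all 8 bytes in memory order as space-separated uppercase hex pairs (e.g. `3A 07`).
L6: shr op=0x1f:5|rd=5:3|rs=7:3|pad=0:5 ⇒ 0xfde0 ⇒ big fd e0
L7: sbi op=0x1b:5|rd=3:3|imm=253:8 ⇒ 0xdbfd ⇒ big db fd
L8: stop op=0x0:5|pad=0:11 ⇒ 0x0000 ⇒ big 00 00
L9: move op=0x1:5|rd=6:3|rs=3:3|pad=0:5 ⇒ 0x0e60 ⇒ big 0e 60

FD E0 DB FD 00 00 0E 60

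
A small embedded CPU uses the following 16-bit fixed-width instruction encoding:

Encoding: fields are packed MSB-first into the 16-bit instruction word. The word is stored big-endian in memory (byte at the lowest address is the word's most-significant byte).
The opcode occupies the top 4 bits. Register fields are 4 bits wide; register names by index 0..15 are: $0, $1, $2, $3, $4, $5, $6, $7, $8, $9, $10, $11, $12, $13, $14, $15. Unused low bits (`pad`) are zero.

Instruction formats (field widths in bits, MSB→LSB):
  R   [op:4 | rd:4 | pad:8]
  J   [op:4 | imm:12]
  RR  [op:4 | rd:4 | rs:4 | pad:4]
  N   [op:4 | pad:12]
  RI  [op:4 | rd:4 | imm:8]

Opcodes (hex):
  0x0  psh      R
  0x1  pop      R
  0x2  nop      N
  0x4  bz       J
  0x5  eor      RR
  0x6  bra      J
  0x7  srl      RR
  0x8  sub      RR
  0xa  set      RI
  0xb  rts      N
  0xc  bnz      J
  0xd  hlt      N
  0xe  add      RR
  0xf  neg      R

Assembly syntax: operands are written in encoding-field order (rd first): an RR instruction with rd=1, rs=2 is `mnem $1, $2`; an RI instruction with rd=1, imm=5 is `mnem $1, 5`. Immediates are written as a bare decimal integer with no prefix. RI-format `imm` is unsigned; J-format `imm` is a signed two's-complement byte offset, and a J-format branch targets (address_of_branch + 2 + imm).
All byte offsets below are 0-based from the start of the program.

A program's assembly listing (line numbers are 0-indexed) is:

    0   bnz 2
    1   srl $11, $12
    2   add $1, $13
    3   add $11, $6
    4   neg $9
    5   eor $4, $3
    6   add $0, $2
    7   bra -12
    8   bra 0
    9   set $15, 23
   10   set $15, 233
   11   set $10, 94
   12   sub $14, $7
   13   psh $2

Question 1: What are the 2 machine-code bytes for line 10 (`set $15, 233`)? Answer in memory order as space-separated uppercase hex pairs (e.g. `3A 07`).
10. set fields op=0xa:4|rd=15:4|imm=233:8 → word afe9h → af e9

AF E9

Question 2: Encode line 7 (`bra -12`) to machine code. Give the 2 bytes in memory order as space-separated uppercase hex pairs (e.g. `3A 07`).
6F F4

7. bra fields op=0x6:4|imm=-12:12 → word 6ff4h → 6f f4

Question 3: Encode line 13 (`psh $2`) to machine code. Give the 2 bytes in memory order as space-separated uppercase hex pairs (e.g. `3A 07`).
L13: psh op=0x0:4|rd=2:4|pad=0:8 ⇒ 0x0200 ⇒ big 02 00

02 00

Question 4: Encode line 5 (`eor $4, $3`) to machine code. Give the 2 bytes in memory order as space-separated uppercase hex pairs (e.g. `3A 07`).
line 5 (eor): pack op=0x5:4|rd=4:4|rs=3:4|pad=0:4 = 0x5430; big→ 54 30

54 30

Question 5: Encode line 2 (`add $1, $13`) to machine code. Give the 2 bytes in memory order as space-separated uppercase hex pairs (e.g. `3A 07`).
2. add fields op=0xe:4|rd=1:4|rs=13:4|pad=0:4 → word e1d0h → e1 d0

E1 D0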